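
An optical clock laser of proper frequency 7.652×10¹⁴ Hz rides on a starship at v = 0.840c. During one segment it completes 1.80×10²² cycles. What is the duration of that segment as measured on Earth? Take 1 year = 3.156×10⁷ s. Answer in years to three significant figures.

γ = 1/√(1 − 0.840²) = 1/√0.2944 = 1.843
Proper time for N cycles: τ = N/f = 1.80×10²²/(7.652×10¹⁴) = 2.352×10⁷ s = 0.7454 years.
Lab-frame duration Δt = γτ = 1.843 × 0.7454 = 1.374 years.

Δt = 1.37 years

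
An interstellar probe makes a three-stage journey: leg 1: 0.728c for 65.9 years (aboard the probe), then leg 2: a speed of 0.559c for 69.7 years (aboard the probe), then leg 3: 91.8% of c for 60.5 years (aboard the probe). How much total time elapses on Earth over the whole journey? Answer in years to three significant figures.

Leg 1: γ = 1/√(1 − 0.728²) = 1/√0.4700 = 1.459; Δt_1 = 1.459 × 65.9 = 96.12 years.
Leg 2: γ = 1/√(1 − 0.559²) = 1/√0.6875 = 1.206; Δt_2 = 1.206 × 69.7 = 84.06 years.
Leg 3: β = 0.918; γ = 1/√(1 − 0.918²) = 1/√0.1573 = 2.522; Δt_3 = 2.522 × 60.5 = 152.6 years.
Total: 96.12 + 84.06 + 152.6 years.

Δt = 333 years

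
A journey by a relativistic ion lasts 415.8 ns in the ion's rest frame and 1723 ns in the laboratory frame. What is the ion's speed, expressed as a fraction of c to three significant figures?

v = 0.970c

The proper time is measured in the ion's rest frame (both events occur at the ion's location); Δt is measured in the laboratory frame. γ = Δt/τ = 1723/415.8 = 4.144.
β = √(1 − 1/γ²) = √(1 − 0.05824) = √0.9418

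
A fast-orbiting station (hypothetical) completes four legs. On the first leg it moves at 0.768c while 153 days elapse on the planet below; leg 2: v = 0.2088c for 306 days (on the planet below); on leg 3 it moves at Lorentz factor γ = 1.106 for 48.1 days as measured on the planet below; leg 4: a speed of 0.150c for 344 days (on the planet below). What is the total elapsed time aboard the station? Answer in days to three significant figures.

τ = 781 days

Leg 1: γ = 1/√(1 − 0.768²) = 1/√0.4102 = 1.561; τ_1 = 153/1.561 = 97.99 days.
Leg 2: γ = 1/√(1 − 0.2088²) = 1/√0.9564 = 1.023; τ_2 = 306/1.023 = 299.3 days.
Leg 3: γ = 1.106; τ_3 = 48.1/1.106 = 43.49 days.
Leg 4: γ = 1/√(1 − 0.150²) = 1/√0.9775 = 1.011; τ_4 = 344/1.011 = 340.1 days.
Total: 97.99 + 299.3 + 43.49 + 340.1 days.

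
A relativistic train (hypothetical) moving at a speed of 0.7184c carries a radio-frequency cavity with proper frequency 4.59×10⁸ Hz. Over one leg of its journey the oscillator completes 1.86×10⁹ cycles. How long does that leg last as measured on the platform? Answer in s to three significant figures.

γ = 1/√(1 − 0.7184²) = 1/√0.4839 = 1.438
Proper time for N cycles: τ = N/f = 1.86×10⁹/(4.59×10⁸) = 4.052×10⁰ s = 4.052 s.
Lab-frame duration Δt = γτ = 1.438 × 4.052 = 5.825 s.

Δt = 5.83 s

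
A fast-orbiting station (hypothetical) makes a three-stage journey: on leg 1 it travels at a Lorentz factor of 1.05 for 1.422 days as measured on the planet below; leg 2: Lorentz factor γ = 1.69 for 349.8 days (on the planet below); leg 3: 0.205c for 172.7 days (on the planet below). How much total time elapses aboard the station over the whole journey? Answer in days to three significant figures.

Leg 1: γ = 1.05; τ_1 = 1.422/1.050 = 1.354 days.
Leg 2: γ = 1.69; τ_2 = 349.8/1.690 = 207.0 days.
Leg 3: γ = 1/√(1 − 0.205²) = 1/√0.9580 = 1.022; τ_3 = 172.7/1.022 = 169.0 days.
Total: 1.354 + 207.0 + 169.0 days.

τ = 377 days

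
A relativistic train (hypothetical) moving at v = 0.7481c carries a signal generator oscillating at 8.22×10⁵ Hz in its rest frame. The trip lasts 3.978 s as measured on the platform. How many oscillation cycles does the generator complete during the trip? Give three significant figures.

N = 2.17×10⁶

γ = 1/√(1 − 0.7481²) = 1/√0.4403 = 1.507
The oscillator's own cycle count is N = f × τ where τ is the proper time on the train. τ = Δt/γ = 3.978/1.507 = 2.640 s = 2.640×10⁰ s.
N = 8.22×10⁵ × 2.640×10⁰ = 2.170×10⁶.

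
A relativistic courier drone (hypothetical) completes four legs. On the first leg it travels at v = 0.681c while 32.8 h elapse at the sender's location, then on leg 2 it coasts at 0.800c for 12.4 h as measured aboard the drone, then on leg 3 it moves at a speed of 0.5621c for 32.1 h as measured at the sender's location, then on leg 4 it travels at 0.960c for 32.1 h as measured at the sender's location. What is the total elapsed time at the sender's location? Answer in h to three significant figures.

Leg 1: 32.8 h is already measured at the sender's location.
Leg 2: γ = 1/√(1 − 0.800²) = 5/3 ≈ 1.667; Δt_2 = 1.667 × 12.4 = 20.67 h.
Leg 3: 32.1 h is already measured at the sender's location.
Leg 4: 32.1 h is already measured at the sender's location.
Total: 32.80 + 20.67 + 32.10 + 32.10 h.

Δt = 118 h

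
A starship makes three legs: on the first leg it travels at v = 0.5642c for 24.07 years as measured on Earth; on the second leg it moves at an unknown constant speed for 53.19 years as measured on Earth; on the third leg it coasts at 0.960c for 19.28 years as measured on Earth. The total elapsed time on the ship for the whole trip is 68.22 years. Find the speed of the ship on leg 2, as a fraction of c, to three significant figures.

β = 0.590

Leg 1: γ = 1/√(1 − 0.5642²) = 1/√0.6817 = 1.211; τ_1 = 24.07/1.211 = 19.87 years.
Leg 2: speed unknown; τ_2 = 53.19/γ_2.
Leg 3: γ = 1/√(1 − 0.960²) = 25/7 ≈ 3.571; τ_3 = 19.28/3.571 = 5.398 years.
Total proper time: 19.87 + τ_2 + 5.398 = 68.22, so τ_2 = 68.22 − 25.27 = 42.95 years.
γ_2 = 53.19/42.95 = 1.238; β = √(1 − 1/γ²) = √0.3480.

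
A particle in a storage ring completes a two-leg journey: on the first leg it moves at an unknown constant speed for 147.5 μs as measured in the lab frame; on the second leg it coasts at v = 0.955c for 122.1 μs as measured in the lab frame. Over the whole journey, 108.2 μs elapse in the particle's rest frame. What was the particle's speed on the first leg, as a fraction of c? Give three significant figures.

Leg 1: speed unknown; τ_1 = 147.5/γ_1.
Leg 2: γ = 1/√(1 − 0.955²) = 1/√0.08798 = 3.371; τ_2 = 122.1/3.371 = 36.22 μs.
Total proper time: τ_1 + 36.22 = 108.2, so τ_1 = 108.2 − 36.22 = 71.98 μs.
γ_1 = 147.5/71.98 = 2.049; β = √(1 − 1/γ²) = √0.7618.

β = 0.873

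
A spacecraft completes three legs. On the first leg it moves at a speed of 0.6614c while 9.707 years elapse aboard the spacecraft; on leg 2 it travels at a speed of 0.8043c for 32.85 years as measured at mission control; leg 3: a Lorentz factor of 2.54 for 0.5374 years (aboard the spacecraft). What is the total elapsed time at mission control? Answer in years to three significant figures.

Δt = 47.2 years

Leg 1: γ = 1/√(1 − 0.6614²) = 1/√0.5626 = 1.333; Δt_1 = 1.333 × 9.707 = 12.94 years.
Leg 2: 32.85 years is already measured at mission control.
Leg 3: γ = 2.54; Δt_3 = 2.540 × 0.5374 = 1.365 years.
Total: 12.94 + 32.85 + 1.365 years.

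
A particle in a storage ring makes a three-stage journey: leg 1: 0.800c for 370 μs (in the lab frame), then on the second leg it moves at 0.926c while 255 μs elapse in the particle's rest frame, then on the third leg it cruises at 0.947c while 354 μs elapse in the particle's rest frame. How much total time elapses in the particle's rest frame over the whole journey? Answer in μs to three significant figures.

τ = 831 μs

Leg 1: γ = 1/√(1 − 0.800²) = 5/3 ≈ 1.667; τ_1 = 370/1.667 = 222.0 μs.
Leg 2: 255 μs is already measured in the particle's rest frame.
Leg 3: 354 μs is already measured in the particle's rest frame.
Total: 222.0 + 255.0 + 354.0 μs.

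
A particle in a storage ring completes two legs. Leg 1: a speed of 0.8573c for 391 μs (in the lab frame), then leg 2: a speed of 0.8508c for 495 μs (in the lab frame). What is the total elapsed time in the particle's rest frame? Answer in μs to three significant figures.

Leg 1: γ = 1/√(1 − 0.8573²) = 1/√0.2650 = 1.942; τ_1 = 391/1.942 = 201.3 μs.
Leg 2: γ = 1/√(1 − 0.8508²) = 1/√0.2761 = 1.903; τ_2 = 495/1.903 = 260.1 μs.
Total: 201.3 + 260.1 μs.

τ = 461 μs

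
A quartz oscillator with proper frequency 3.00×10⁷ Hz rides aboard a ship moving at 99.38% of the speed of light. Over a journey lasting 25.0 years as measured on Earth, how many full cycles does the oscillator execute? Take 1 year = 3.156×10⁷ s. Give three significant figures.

N = 2.63×10¹⁵

β = 0.9938; γ = 1/√(1 − 0.9938²) = 1/√0.01236 = 8.994
The oscillator's own cycle count is N = f × τ where τ is the proper time on the ship. τ = Δt/γ = 25.0/8.994 = 2.780 years = 8.772×10⁷ s.
N = 3.00×10⁷ × 8.772×10⁷ = 2.632×10¹⁵.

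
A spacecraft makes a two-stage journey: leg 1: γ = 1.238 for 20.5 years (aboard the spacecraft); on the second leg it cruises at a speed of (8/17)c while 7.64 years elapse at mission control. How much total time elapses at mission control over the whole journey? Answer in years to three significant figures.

Leg 1: γ = 1.238; Δt_1 = 1.238 × 20.5 = 25.38 years.
Leg 2: 7.64 years is already measured at mission control.
Total: 25.38 + 7.640 years.

Δt = 33.0 years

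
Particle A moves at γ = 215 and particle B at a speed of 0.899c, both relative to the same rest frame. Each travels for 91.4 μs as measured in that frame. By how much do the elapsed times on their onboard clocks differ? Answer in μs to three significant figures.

A: γ = 215; τ_A = 91.4/215.0 = 0.4251 μs.
B: γ = 1/√(1 − 0.899²) = 1/√0.1918 = 2.283; τ_B = 91.4/2.283 = 40.03 μs.

|τ_A − τ_B| = 39.6 μs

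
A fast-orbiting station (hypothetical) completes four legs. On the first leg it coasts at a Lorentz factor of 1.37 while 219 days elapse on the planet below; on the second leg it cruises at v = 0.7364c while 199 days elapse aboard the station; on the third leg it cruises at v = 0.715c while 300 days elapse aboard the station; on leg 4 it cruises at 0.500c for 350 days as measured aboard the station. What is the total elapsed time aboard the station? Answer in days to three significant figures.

τ = 1010 days

Leg 1: γ = 1.37; τ_1 = 219/1.370 = 159.9 days.
Leg 2: 199 days is already measured aboard the station.
Leg 3: 300 days is already measured aboard the station.
Leg 4: 350 days is already measured aboard the station.
Total: 159.9 + 199.0 + 300.0 + 350.0 days.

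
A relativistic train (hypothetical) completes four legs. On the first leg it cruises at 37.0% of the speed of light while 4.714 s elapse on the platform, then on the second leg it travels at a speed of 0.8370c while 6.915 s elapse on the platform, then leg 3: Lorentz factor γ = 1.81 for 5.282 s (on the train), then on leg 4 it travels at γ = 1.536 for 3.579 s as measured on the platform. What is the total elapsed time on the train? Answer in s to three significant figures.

τ = 15.8 s

Leg 1: β = 0.370; γ = 1/√(1 − 0.370²) = 1/√0.8631 = 1.076; τ_1 = 4.714/1.076 = 4.379 s.
Leg 2: γ = 1/√(1 − 0.8370²) = 1/√0.2994 = 1.827; τ_2 = 6.915/1.827 = 3.784 s.
Leg 3: 5.282 s is already measured on the train.
Leg 4: γ = 1.536; τ_4 = 3.579/1.536 = 2.330 s.
Total: 4.379 + 3.784 + 5.282 + 2.330 s.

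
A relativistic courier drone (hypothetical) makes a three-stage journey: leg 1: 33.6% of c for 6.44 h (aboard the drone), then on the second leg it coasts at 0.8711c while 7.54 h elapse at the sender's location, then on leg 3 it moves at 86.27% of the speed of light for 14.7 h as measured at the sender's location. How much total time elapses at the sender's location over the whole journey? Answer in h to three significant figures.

Δt = 29.1 h

Leg 1: β = 0.336; γ = 1/√(1 − 0.336²) = 1/√0.8871 = 1.062; Δt_1 = 1.062 × 6.44 = 6.838 h.
Leg 2: 7.54 h is already measured at the sender's location.
Leg 3: 14.7 h is already measured at the sender's location.
Total: 6.838 + 7.540 + 14.70 h.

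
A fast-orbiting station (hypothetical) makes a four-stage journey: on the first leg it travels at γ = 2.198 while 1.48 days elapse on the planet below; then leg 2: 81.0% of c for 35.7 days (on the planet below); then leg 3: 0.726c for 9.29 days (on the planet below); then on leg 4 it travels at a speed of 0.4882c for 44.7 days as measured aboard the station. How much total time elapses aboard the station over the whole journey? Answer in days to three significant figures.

Leg 1: γ = 2.198; τ_1 = 1.48/2.198 = 0.6733 days.
Leg 2: β = 0.810; γ = 1/√(1 − 0.810²) = 1/√0.3439 = 1.705; τ_2 = 35.7/1.705 = 20.94 days.
Leg 3: γ = 1/√(1 − 0.726²) = 1/√0.4729 = 1.454; τ_3 = 9.29/1.454 = 6.389 days.
Leg 4: 44.7 days is already measured aboard the station.
Total: 0.6733 + 20.94 + 6.389 + 44.70 days.

τ = 72.7 days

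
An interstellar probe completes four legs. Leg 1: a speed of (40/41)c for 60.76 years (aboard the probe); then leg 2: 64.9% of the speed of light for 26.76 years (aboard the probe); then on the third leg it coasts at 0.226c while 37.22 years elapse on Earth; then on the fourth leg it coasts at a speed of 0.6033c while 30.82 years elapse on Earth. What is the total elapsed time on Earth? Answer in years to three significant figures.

Δt = 380 years

Leg 1: γ = 1/√(1 − (40/41)²) = 41/9 ≈ 4.556; Δt_1 = 4.556 × 60.76 = 276.8 years.
Leg 2: β = 0.649; γ = 1/√(1 − 0.649²) = 1/√0.5788 = 1.314; Δt_2 = 1.314 × 26.76 = 35.17 years.
Leg 3: 37.22 years is already measured on Earth.
Leg 4: 30.82 years is already measured on Earth.
Total: 276.8 + 35.17 + 37.22 + 30.82 years.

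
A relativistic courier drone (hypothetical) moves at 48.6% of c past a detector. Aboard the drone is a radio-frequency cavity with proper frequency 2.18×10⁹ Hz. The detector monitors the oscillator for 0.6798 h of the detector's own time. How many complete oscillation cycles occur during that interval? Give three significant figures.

N = 4.66×10¹²

β = 0.486; γ = 1/√(1 − 0.486²) = 1/√0.7638 = 1.144
During 0.6798 h of lab time, the oscillator's proper time advances by τ = Δt/γ = 0.6798/1.144 = 0.5941 h = 2.139×10³ s.
N = f × τ = 2.18×10⁹ × 2.139×10³ = 4.663×10¹².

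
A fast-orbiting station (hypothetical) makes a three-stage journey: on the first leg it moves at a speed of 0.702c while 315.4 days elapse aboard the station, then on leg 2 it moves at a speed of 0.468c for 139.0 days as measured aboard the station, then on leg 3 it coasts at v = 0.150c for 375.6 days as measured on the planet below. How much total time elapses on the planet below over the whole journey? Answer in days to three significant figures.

Leg 1: γ = 1/√(1 − 0.702²) = 1/√0.5072 = 1.404; Δt_1 = 1.404 × 315.4 = 442.9 days.
Leg 2: γ = 1/√(1 − 0.468²) = 1/√0.7810 = 1.132; Δt_2 = 1.132 × 139.0 = 157.3 days.
Leg 3: 375.6 days is already measured on the planet below.
Total: 442.9 + 157.3 + 375.6 days.

Δt = 976 days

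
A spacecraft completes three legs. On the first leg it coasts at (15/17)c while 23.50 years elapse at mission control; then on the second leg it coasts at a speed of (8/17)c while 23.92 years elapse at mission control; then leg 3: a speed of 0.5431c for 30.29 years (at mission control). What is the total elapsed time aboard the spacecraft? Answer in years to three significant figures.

Leg 1: γ = 1/√(1 − (15/17)²) = 17/8 = 2.125; τ_1 = 23.50/2.125 = 11.06 years.
Leg 2: γ = 1/√(1 − (8/17)²) = 17/15 ≈ 1.133; τ_2 = 23.92/1.133 = 21.11 years.
Leg 3: γ = 1/√(1 − 0.5431²) = 1/√0.7050 = 1.191; τ_3 = 30.29/1.191 = 25.43 years.
Total: 11.06 + 21.11 + 25.43 years.

τ = 57.6 years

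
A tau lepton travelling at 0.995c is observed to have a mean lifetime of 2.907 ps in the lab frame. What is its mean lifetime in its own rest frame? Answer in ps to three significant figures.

τ₀ = 0.290 ps

γ = 1/√(1 − 0.995²) = 1/√0.009975 = 10.01
The lab-frame lifetime is the dilated interval; the proper lifetime is τ₀ = Δt/γ = 2.907/10.01 ps.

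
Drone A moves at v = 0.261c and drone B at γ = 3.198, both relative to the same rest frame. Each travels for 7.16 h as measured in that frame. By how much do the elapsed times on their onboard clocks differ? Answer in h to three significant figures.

|τ_A − τ_B| = 4.67 h

A: γ = 1/√(1 − 0.261²) = 1/√0.9319 = 1.036; τ_A = 7.16/1.036 = 6.912 h.
B: γ = 3.198; τ_B = 7.16/3.198 = 2.239 h.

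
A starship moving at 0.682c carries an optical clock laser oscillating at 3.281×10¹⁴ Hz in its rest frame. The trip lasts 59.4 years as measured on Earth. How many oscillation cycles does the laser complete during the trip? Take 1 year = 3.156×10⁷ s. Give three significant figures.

γ = 1/√(1 − 0.682²) = 1/√0.5349 = 1.367
The oscillator's own cycle count is N = f × τ where τ is the proper time on the ship. τ = Δt/γ = 59.4/1.367 = 43.44 years = 1.371×10⁹ s.
N = 3.281×10¹⁴ × 1.371×10⁹ = 4.498×10²³.

N = 4.50×10²³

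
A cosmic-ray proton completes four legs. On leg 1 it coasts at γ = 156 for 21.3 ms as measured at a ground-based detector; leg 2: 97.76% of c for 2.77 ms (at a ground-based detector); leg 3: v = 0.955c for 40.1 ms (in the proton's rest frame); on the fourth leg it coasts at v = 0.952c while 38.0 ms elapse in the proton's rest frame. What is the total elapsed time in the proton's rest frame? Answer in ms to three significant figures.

τ = 78.8 ms

Leg 1: γ = 156; τ_1 = 21.3/156.0 = 0.1365 ms.
Leg 2: β = 0.9776; γ = 1/√(1 − 0.9776²) = 1/√0.04430 = 4.751; τ_2 = 2.77/4.751 = 0.5830 ms.
Leg 3: 40.1 ms is already measured in the proton's rest frame.
Leg 4: 38.0 ms is already measured in the proton's rest frame.
Total: 0.1365 + 0.5830 + 40.10 + 38.00 ms.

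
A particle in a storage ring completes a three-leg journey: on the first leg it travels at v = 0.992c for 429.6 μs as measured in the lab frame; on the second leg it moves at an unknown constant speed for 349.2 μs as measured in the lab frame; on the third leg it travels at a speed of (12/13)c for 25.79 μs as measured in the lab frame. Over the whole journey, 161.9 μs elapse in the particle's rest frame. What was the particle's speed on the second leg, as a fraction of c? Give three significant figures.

β = 0.960

Leg 1: γ = 1/√(1 − 0.992²) = 1/√0.01594 = 7.922; τ_1 = 429.6/7.922 = 54.23 μs.
Leg 2: speed unknown; τ_2 = 349.2/γ_2.
Leg 3: γ = 1/√(1 − (12/13)²) = 13/5 = 2.600; τ_3 = 25.79/2.600 = 9.919 μs.
Total proper time: 54.23 + τ_2 + 9.919 = 161.9, so τ_2 = 161.9 − 64.15 = 97.75 μs.
γ_2 = 349.2/97.75 = 3.572; β = √(1 − 1/γ²) = √0.9216.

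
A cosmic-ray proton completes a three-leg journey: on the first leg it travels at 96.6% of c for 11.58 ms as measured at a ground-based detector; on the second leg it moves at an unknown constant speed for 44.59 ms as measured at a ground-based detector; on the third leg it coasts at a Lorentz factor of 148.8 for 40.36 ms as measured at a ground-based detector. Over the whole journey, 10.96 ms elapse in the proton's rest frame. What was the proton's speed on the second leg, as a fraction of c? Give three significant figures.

β = 0.985

Leg 1: β = 0.966; γ = 1/√(1 − 0.966²) = 1/√0.06684 = 3.868; τ_1 = 11.58/3.868 = 2.994 ms.
Leg 2: speed unknown; τ_2 = 44.59/γ_2.
Leg 3: γ = 148.8; τ_3 = 40.36/148.8 = 0.2712 ms.
Total proper time: 2.994 + τ_2 + 0.2712 = 10.96, so τ_2 = 10.96 − 3.265 = 7.695 ms.
γ_2 = 44.59/7.695 = 5.795; β = √(1 − 1/γ²) = √0.9702.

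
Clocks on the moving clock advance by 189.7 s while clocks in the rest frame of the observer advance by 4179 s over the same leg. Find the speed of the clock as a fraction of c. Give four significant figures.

v = 0.9990c

The proper time is measured on the moving clock (both events occur at the clock's location); Δt is measured in the rest frame of the observer. γ = Δt/τ = 4179/189.7 = 22.03.
β = √(1 − 1/γ²) = √(1 − 0.002061) = √0.9979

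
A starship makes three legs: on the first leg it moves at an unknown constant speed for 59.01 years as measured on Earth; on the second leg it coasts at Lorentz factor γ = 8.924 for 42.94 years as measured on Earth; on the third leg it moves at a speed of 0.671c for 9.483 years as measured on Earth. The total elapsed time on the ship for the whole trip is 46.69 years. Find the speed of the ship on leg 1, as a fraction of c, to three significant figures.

β = 0.807

Leg 1: speed unknown; τ_1 = 59.01/γ_1.
Leg 2: γ = 8.924; τ_2 = 42.94/8.924 = 4.812 years.
Leg 3: γ = 1/√(1 − 0.671²) = 1/√0.5498 = 1.349; τ_3 = 9.483/1.349 = 7.031 years.
Total proper time: τ_1 + 4.812 + 7.031 = 46.69, so τ_1 = 46.69 − 11.84 = 34.85 years.
γ_1 = 59.01/34.85 = 1.693; β = √(1 − 1/γ²) = √0.6513.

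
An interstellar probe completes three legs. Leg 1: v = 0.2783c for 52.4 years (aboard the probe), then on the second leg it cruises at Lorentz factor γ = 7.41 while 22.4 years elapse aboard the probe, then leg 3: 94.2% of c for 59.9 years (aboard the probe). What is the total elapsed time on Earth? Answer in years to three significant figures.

Leg 1: γ = 1/√(1 − 0.2783²) = 1/√0.9225 = 1.041; Δt_1 = 1.041 × 52.4 = 54.56 years.
Leg 2: γ = 7.41; Δt_2 = 7.410 × 22.4 = 166.0 years.
Leg 3: β = 0.942; γ = 1/√(1 − 0.942²) = 1/√0.1126 = 2.980; Δt_3 = 2.980 × 59.9 = 178.5 years.
Total: 54.56 + 166.0 + 178.5 years.

Δt = 399 years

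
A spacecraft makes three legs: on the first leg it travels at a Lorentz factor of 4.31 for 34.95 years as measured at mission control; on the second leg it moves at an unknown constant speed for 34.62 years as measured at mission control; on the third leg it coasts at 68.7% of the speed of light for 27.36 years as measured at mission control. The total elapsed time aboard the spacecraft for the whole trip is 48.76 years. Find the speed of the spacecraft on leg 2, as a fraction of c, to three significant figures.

β = 0.800

Leg 1: γ = 4.31; τ_1 = 34.95/4.310 = 8.109 years.
Leg 2: speed unknown; τ_2 = 34.62/γ_2.
Leg 3: β = 0.687; γ = 1/√(1 − 0.687²) = 1/√0.5280 = 1.376; τ_3 = 27.36/1.376 = 19.88 years.
Total proper time: 8.109 + τ_2 + 19.88 = 48.76, so τ_2 = 48.76 − 27.99 = 20.77 years.
γ_2 = 34.62/20.77 = 1.667; β = √(1 − 1/γ²) = √0.6401.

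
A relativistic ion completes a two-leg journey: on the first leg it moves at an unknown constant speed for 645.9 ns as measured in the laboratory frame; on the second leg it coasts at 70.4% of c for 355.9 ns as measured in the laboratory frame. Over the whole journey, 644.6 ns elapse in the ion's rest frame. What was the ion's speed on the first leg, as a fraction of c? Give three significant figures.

Leg 1: speed unknown; τ_1 = 645.9/γ_1.
Leg 2: β = 0.704; γ = 1/√(1 − 0.704²) = 1/√0.5044 = 1.408; τ_2 = 355.9/1.408 = 252.8 ns.
Total proper time: τ_1 + 252.8 = 644.6, so τ_1 = 644.6 − 252.8 = 391.8 ns.
γ_1 = 645.9/391.8 = 1.648; β = √(1 − 1/γ²) = √0.6320.

β = 0.795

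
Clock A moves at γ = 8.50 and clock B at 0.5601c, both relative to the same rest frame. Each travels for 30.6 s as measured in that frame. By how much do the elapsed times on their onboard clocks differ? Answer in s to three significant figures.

|τ_A − τ_B| = 21.7 s

A: γ = 8.50; τ_A = 30.6/8.500 = 3.600 s.
B: γ = 1/√(1 − 0.5601²) = 1/√0.6863 = 1.207; τ_B = 30.6/1.207 = 25.35 s.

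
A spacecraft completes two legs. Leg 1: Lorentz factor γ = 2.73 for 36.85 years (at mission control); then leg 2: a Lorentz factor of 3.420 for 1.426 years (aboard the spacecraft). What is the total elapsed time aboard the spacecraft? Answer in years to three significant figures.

Leg 1: γ = 2.73; τ_1 = 36.85/2.730 = 13.50 years.
Leg 2: 1.426 years is already measured aboard the spacecraft.
Total: 13.50 + 1.426 years.

τ = 14.9 years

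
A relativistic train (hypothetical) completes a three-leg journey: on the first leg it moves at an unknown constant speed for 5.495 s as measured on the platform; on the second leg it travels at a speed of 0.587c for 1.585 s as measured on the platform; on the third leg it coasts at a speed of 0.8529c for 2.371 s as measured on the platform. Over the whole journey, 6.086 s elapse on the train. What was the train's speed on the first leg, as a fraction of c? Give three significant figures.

β = 0.761

Leg 1: speed unknown; τ_1 = 5.495/γ_1.
Leg 2: γ = 1/√(1 − 0.587²) = 1/√0.6554 = 1.235; τ_2 = 1.585/1.235 = 1.283 s.
Leg 3: γ = 1/√(1 − 0.8529²) = 1/√0.2726 = 1.915; τ_3 = 2.371/1.915 = 1.238 s.
Total proper time: τ_1 + 1.283 + 1.238 = 6.086, so τ_1 = 6.086 − 2.521 = 3.565 s.
γ_1 = 5.495/3.565 = 1.541; β = √(1 − 1/γ²) = √0.5791.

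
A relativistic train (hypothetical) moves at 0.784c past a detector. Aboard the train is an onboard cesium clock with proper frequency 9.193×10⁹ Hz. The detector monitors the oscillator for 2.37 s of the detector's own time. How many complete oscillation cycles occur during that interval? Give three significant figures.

γ = 1/√(1 − 0.784²) = 1/√0.3853 = 1.611
During 2.37 s of lab time, the oscillator's proper time advances by τ = Δt/γ = 2.37/1.611 = 1.471 s = 1.471×10⁰ s.
N = f × τ = 9.193×10⁹ × 1.471×10⁰ = 1.352×10¹⁰.

N = 1.35×10¹⁰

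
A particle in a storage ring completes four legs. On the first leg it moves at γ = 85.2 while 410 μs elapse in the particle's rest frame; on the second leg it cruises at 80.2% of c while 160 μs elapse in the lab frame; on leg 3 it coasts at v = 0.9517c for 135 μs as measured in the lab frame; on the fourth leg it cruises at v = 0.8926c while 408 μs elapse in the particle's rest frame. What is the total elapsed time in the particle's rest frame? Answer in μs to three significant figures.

τ = 955 μs

Leg 1: 410 μs is already measured in the particle's rest frame.
Leg 2: β = 0.802; γ = 1/√(1 − 0.802²) = 1/√0.3568 = 1.674; τ_2 = 160/1.674 = 95.57 μs.
Leg 3: γ = 1/√(1 − 0.9517²) = 1/√0.09427 = 3.257; τ_3 = 135/3.257 = 41.45 μs.
Leg 4: 408 μs is already measured in the particle's rest frame.
Total: 410.0 + 95.57 + 41.45 + 408.0 μs.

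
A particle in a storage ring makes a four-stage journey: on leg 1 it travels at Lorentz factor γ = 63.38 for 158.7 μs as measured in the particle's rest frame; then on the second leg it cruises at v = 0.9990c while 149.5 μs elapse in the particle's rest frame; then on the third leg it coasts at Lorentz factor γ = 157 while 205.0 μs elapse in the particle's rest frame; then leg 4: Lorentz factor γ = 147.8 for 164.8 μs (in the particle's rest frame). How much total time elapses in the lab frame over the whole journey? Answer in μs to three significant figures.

Δt = 6.99×10⁴ μs

Leg 1: γ = 63.38; Δt_1 = 63.38 × 158.7 = 1.006×10⁴ μs.
Leg 2: γ = 1/√(1 − 0.9990²) = 1/√0.001999 = 22.37; Δt_2 = 22.37 × 149.5 = 3344 μs.
Leg 3: γ = 157; Δt_3 = 157.0 × 205.0 = 3.219×10⁴ μs.
Leg 4: γ = 147.8; Δt_4 = 147.8 × 164.8 = 2.436×10⁴ μs.
Total: 1.006×10⁴ + 3344 + 3.219×10⁴ + 2.436×10⁴ μs.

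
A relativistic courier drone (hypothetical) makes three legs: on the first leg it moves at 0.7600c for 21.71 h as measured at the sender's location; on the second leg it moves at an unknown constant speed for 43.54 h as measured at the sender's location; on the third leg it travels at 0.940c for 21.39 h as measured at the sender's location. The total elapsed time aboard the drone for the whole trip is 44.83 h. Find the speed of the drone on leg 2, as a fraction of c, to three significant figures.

β = 0.843

Leg 1: γ = 1/√(1 − 0.7600²) = 1/√0.4224 = 1.539; τ_1 = 21.71/1.539 = 14.11 h.
Leg 2: speed unknown; τ_2 = 43.54/γ_2.
Leg 3: γ = 1/√(1 − 0.940²) = 1/√0.1164 = 2.931; τ_3 = 21.39/2.931 = 7.298 h.
Total proper time: 14.11 + τ_2 + 7.298 = 44.83, so τ_2 = 44.83 − 21.41 = 23.42 h.
γ_2 = 43.54/23.42 = 1.859; β = √(1 − 1/γ²) = √0.7106.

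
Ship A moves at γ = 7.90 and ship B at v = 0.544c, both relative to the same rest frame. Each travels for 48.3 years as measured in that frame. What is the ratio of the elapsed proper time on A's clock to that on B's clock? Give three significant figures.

τ_A/τ_B = 0.151

A: γ = 7.90. B: γ = 1/√(1 − 0.544²) = 1/√0.7041 = 1.192.
τ_A/τ_B = γ_B/γ_A = 1.192/7.900 = 0.1509, so τ_A/τ_B = 0.1509.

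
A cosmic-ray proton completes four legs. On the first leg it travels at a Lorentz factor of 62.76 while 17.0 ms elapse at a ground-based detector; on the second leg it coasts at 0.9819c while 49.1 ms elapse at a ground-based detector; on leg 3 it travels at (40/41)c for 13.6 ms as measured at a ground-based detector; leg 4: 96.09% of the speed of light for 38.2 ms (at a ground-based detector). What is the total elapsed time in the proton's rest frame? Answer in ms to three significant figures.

Leg 1: γ = 62.76; τ_1 = 17.0/62.76 = 0.2709 ms.
Leg 2: γ = 1/√(1 − 0.9819²) = 1/√0.03587 = 5.280; τ_2 = 49.1/5.280 = 9.300 ms.
Leg 3: γ = 1/√(1 − (40/41)²) = 41/9 ≈ 4.556; τ_3 = 13.6/4.556 = 2.985 ms.
Leg 4: β = 0.9609; γ = 1/√(1 − 0.9609²) = 1/√0.07667 = 3.611; τ_4 = 38.2/3.611 = 10.58 ms.
Total: 0.2709 + 9.300 + 2.985 + 10.58 ms.

τ = 23.1 ms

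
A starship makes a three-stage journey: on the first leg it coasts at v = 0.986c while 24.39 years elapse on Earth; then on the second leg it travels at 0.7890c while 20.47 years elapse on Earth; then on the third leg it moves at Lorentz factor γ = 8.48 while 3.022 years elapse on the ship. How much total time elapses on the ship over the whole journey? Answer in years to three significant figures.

τ = 19.7 years

Leg 1: γ = 1/√(1 − 0.986²) = 1/√0.02780 = 5.997; τ_1 = 24.39/5.997 = 4.067 years.
Leg 2: γ = 1/√(1 − 0.7890²) = 1/√0.3775 = 1.628; τ_2 = 20.47/1.628 = 12.58 years.
Leg 3: 3.022 years is already measured on the ship.
Total: 4.067 + 12.58 + 3.022 years.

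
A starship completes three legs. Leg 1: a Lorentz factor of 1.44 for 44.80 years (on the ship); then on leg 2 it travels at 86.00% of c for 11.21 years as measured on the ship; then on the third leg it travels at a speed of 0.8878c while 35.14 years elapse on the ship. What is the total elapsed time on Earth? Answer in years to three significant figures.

Leg 1: γ = 1.44; Δt_1 = 1.440 × 44.80 = 64.51 years.
Leg 2: β = 0.8600; γ = 1/√(1 − 0.8600²) = 1/√0.2604 = 1.960; Δt_2 = 1.960 × 11.21 = 21.97 years.
Leg 3: γ = 1/√(1 − 0.8878²) = 1/√0.2118 = 2.173; Δt_3 = 2.173 × 35.14 = 76.35 years.
Total: 64.51 + 21.97 + 76.35 years.

Δt = 163 years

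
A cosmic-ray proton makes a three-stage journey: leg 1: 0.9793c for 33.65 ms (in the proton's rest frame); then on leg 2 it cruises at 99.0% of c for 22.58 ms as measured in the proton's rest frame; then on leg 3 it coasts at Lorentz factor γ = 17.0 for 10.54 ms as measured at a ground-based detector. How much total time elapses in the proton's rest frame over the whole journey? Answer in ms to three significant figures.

τ = 56.9 ms

Leg 1: 33.65 ms is already measured in the proton's rest frame.
Leg 2: 22.58 ms is already measured in the proton's rest frame.
Leg 3: γ = 17.0; τ_3 = 10.54/17.00 = 0.6200 ms.
Total: 33.65 + 22.58 + 0.6200 ms.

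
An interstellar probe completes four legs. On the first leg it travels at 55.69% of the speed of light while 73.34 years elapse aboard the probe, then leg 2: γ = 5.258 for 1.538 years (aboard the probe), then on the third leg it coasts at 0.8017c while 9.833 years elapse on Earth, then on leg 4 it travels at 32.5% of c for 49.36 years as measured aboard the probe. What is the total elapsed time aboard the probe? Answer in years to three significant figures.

τ = 130 years

Leg 1: 73.34 years is already measured aboard the probe.
Leg 2: 1.538 years is already measured aboard the probe.
Leg 3: γ = 1/√(1 − 0.8017²) = 1/√0.3573 = 1.673; τ_3 = 9.833/1.673 = 5.877 years.
Leg 4: 49.36 years is already measured aboard the probe.
Total: 73.34 + 1.538 + 5.877 + 49.36 years.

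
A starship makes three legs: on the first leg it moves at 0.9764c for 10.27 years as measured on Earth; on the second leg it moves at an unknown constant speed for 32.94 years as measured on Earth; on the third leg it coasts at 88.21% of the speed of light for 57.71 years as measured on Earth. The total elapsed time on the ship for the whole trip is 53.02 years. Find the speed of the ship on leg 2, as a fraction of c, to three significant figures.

Leg 1: γ = 1/√(1 − 0.9764²) = 1/√0.04664 = 4.630; τ_1 = 10.27/4.630 = 2.218 years.
Leg 2: speed unknown; τ_2 = 32.94/γ_2.
Leg 3: β = 0.8821; γ = 1/√(1 − 0.8821²) = 1/√0.2219 = 2.123; τ_3 = 57.71/2.123 = 27.18 years.
Total proper time: 2.218 + τ_2 + 27.18 = 53.02, so τ_2 = 53.02 − 29.40 = 23.62 years.
γ_2 = 32.94/23.62 = 1.395; β = √(1 − 1/γ²) = √0.4860.

β = 0.697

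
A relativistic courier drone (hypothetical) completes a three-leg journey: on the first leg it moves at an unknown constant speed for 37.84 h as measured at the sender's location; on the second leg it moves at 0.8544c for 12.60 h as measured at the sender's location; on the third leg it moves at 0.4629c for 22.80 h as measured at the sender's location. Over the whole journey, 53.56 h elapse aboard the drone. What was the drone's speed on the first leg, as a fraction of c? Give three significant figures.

Leg 1: speed unknown; τ_1 = 37.84/γ_1.
Leg 2: γ = 1/√(1 − 0.8544²) = 1/√0.2700 = 1.924; τ_2 = 12.60/1.924 = 6.547 h.
Leg 3: γ = 1/√(1 − 0.4629²) = 1/√0.7857 = 1.128; τ_3 = 22.80/1.128 = 20.21 h.
Total proper time: τ_1 + 6.547 + 20.21 = 53.56, so τ_1 = 53.56 − 26.76 = 26.80 h.
γ_1 = 37.84/26.80 = 1.412; β = √(1 − 1/γ²) = √0.4983.

β = 0.706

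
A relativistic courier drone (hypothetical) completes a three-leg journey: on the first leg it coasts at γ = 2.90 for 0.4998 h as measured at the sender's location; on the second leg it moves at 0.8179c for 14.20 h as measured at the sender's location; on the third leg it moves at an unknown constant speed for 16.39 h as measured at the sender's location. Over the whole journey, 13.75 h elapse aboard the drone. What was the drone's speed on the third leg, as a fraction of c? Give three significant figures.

Leg 1: γ = 2.90; τ_1 = 0.4998/2.900 = 0.1723 h.
Leg 2: γ = 1/√(1 − 0.8179²) = 1/√0.3310 = 1.738; τ_2 = 14.20/1.738 = 8.170 h.
Leg 3: speed unknown; τ_3 = 16.39/γ_3.
Total proper time: 0.1723 + 8.170 + τ_3 = 13.75, so τ_3 = 13.75 − 8.342 = 5.408 h.
γ_3 = 16.39/5.408 = 3.031; β = √(1 − 1/γ²) = √0.8911.

β = 0.944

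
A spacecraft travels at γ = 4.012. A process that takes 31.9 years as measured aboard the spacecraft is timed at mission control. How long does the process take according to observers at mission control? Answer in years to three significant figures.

Δt = 128 years

γ = 4.012
The interval measured aboard the spacecraft is the proper time (both events occur at the same place in that frame); the lab-frame interval is Δt = γτ = 4.012 × 31.9 years.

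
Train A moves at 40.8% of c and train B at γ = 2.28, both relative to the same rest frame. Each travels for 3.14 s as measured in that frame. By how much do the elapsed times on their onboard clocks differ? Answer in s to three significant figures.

|τ_A − τ_B| = 1.49 s

A: β = 0.408; γ = 1/√(1 − 0.408²) = 1/√0.8335 = 1.095; τ_A = 3.14/1.095 = 2.867 s.
B: γ = 2.28; τ_B = 3.14/2.280 = 1.377 s.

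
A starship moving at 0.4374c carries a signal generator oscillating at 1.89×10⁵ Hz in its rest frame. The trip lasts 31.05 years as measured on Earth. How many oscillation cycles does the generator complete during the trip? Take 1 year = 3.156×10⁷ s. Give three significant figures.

N = 1.67×10¹⁴

γ = 1/√(1 − 0.4374²) = 1/√0.8087 = 1.112
The oscillator's own cycle count is N = f × τ where τ is the proper time on the ship. τ = Δt/γ = 31.05/1.112 = 27.92 years = 8.812×10⁸ s.
N = 1.89×10⁵ × 8.812×10⁸ = 1.666×10¹⁴.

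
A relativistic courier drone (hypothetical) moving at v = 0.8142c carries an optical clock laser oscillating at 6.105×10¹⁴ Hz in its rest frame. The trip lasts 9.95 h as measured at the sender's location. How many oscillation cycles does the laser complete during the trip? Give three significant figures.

N = 1.27×10¹⁹

γ = 1/√(1 − 0.8142²) = 1/√0.3371 = 1.722
The oscillator's own cycle count is N = f × τ where τ is the proper time aboard the drone. τ = Δt/γ = 9.95/1.722 = 5.777 h = 2.080×10⁴ s.
N = 6.105×10¹⁴ × 2.080×10⁴ = 1.270×10¹⁹.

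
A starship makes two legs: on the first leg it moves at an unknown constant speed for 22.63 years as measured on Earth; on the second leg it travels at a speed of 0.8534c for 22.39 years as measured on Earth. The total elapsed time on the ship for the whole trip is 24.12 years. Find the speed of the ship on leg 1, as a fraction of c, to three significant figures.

β = 0.835

Leg 1: speed unknown; τ_1 = 22.63/γ_1.
Leg 2: γ = 1/√(1 − 0.8534²) = 1/√0.2717 = 1.918; τ_2 = 22.39/1.918 = 11.67 years.
Total proper time: τ_1 + 11.67 = 24.12, so τ_1 = 24.12 − 11.67 = 12.45 years.
γ_1 = 22.63/12.45 = 1.818; β = √(1 − 1/γ²) = √0.6974.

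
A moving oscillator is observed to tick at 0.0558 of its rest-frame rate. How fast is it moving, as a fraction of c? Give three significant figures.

β = 0.998

Rate ratio = 1/γ, so γ = 1/0.0558 = 17.92.
β = √(1 − 1/γ²) = √(1 − 0.0558²) = √0.9969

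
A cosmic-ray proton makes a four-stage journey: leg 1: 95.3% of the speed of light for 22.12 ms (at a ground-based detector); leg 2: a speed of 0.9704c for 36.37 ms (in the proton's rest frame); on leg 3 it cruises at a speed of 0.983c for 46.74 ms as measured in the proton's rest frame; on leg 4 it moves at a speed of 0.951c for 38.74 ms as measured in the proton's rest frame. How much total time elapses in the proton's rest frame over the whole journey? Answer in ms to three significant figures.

Leg 1: β = 0.953; γ = 1/√(1 − 0.953²) = 1/√0.09179 = 3.301; τ_1 = 22.12/3.301 = 6.702 ms.
Leg 2: 36.37 ms is already measured in the proton's rest frame.
Leg 3: 46.74 ms is already measured in the proton's rest frame.
Leg 4: 38.74 ms is already measured in the proton's rest frame.
Total: 6.702 + 36.37 + 46.74 + 38.74 ms.

τ = 129 ms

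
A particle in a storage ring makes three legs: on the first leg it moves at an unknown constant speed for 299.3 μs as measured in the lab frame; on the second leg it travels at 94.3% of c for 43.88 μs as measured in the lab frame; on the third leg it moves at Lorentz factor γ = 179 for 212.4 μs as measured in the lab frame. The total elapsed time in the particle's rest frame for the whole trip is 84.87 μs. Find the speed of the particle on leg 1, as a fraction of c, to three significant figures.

β = 0.973

Leg 1: speed unknown; τ_1 = 299.3/γ_1.
Leg 2: β = 0.943; γ = 1/√(1 − 0.943²) = 1/√0.1108 = 3.005; τ_2 = 43.88/3.005 = 14.60 μs.
Leg 3: γ = 179; τ_3 = 212.4/179.0 = 1.187 μs.
Total proper time: τ_1 + 14.60 + 1.187 = 84.87, so τ_1 = 84.87 − 15.79 = 69.08 μs.
γ_1 = 299.3/69.08 = 4.333; β = √(1 − 1/γ²) = √0.9467.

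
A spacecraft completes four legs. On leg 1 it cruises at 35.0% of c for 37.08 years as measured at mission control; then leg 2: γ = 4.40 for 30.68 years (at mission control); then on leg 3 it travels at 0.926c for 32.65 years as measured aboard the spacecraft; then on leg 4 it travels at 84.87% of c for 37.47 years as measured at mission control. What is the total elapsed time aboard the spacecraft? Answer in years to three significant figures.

τ = 94.2 years

Leg 1: β = 0.350; γ = 1/√(1 − 0.350²) = 1/√0.8775 = 1.068; τ_1 = 37.08/1.068 = 34.73 years.
Leg 2: γ = 4.40; τ_2 = 30.68/4.400 = 6.973 years.
Leg 3: 32.65 years is already measured aboard the spacecraft.
Leg 4: β = 0.8487; γ = 1/√(1 − 0.8487²) = 1/√0.2797 = 1.891; τ_4 = 37.47/1.891 = 19.82 years.
Total: 34.73 + 6.973 + 32.65 + 19.82 years.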